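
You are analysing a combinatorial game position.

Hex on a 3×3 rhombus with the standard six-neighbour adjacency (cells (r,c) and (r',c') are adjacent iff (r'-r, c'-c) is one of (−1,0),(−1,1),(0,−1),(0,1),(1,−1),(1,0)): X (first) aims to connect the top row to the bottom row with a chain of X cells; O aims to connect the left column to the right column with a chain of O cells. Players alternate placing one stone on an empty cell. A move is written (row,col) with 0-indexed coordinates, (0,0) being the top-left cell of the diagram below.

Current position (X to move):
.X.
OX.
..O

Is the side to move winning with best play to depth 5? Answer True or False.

ply 1, X at .X./OX./..O | (0,0)=+1→XX./OX./..O*; (0,2)=+1→.XX/OX./..O; (1,2)=+1→.X./OXX/..O; (2,0)=+1→.X./OX./X.O; (2,1)=+1→.X./OX./.XO
ply 2, O at XX./OX./..O | (0,2)=-1→XXO/OX./..O*; (1,2)=-1→XX./OXO/..O; (2,0)=-1→XX./OX./O.O; (2,1)=-1→XX./OX./.OO
ply 3, X at XXO/OX./..O | (1,2)=+1→XXO/OXX/..O*; (2,0)=+1→XXO/OX./X.O; (2,1)=+1→XXO/OX./.XO
ply 4, O at XXO/OXX/..O | (2,0)=-1→XXO/OXX/O.O*; (2,1)=-1→XXO/OXX/.OO
ply 5, X at XXO/OXX/O.O | (2,1)=+1→XXO/OXX/OXO*
ply 6: XXO/OXX/OXO is terminal -1 (O); from .X./OX./..O depth 5

X winning at [.X./OX./..O]: True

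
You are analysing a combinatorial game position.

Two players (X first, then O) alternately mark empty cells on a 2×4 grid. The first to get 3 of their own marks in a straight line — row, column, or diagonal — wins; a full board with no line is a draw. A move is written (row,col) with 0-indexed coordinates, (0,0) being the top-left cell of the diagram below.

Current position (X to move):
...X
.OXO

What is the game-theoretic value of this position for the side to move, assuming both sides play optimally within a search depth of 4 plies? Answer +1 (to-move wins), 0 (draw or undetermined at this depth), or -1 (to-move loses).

[...X/.OXO] X move#1: (0,0):+0/X..X/.OXO*, (0,1):+0/.X.X/.OXO, (0,2):+0/..XX/.OXO, (1,0):+0/...X/XOXO
[X..X/.OXO] O move#2: (0,1):+0/XO.X/.OXO*, (0,2):+0/X.OX/.OXO, (1,0):+0/X..X/OOXO
[XO.X/.OXO] X move#3: (0,2):+0/XOXX/.OXO*, (1,0):+0/XO.X/XOXO
[XOXX/.OXO] O move#4: (1,0):+0/XOXX/OOXO*
[XOXX/OOXO] end (terminal +0, X#5); searched ...X/.OXO to 4

value(...X/.OXO, X) = 0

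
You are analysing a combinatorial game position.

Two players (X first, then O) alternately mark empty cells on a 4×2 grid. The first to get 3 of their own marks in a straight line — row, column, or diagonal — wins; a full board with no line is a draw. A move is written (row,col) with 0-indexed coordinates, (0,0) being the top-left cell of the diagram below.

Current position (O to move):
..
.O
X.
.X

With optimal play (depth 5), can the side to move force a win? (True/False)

p1 O@[../.O/X./.X]: (0,0)[O./.O/X./.X]+0* (0,1)[.O/.O/X./.X]+0 (1,0)[../OO/X./.X]+0 (2,1)[../.O/XO/.X]+0 (3,0)[../.O/X./OX]+0
p2 X@[O./.O/X./.X]: (0,1)[OX/.O/X./.X]+0* (1,0)[O./XO/X./.X]+0 (2,1)[O./.O/XX/.X]+0 (3,0)[O./.O/X./XX]+0
p3 O@[OX/.O/X./.X]: (1,0)[OX/OO/X./.X]+0* (2,1)[OX/.O/XO/.X]+0 (3,0)[OX/.O/X./OX]+0
p4 X@[OX/OO/X./.X]: (2,1)[OX/OO/XX/.X]+0* (3,0)[OX/OO/X./XX]+0
p5 O@[OX/OO/XX/.X]: (3,0)[OX/OO/XX/OX]+0*
p6 X@[OX/OO/XX/OX] terminal +0; root [../.O/X./.X] d5

O winning at [../.O/X./.X]: False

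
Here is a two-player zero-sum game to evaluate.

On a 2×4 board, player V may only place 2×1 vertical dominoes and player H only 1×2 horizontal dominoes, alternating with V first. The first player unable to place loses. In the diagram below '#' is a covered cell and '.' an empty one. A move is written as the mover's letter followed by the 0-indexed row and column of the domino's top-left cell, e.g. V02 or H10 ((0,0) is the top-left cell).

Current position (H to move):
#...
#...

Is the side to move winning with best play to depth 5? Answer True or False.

H winning at [#.../#...]: True

p1 H@[#.../#...]: H01[###./#...]+1* H02[#.##/#...]+1 H11[#.../###.]+1 H12[#.../#.##]+1
p2 V@[###./#...]: V03[####/#..#]-1*
p3 H@[####/#..#]: H11[####/####]+1*
p4 V@[####/####] terminal -1; root [#.../#...] d5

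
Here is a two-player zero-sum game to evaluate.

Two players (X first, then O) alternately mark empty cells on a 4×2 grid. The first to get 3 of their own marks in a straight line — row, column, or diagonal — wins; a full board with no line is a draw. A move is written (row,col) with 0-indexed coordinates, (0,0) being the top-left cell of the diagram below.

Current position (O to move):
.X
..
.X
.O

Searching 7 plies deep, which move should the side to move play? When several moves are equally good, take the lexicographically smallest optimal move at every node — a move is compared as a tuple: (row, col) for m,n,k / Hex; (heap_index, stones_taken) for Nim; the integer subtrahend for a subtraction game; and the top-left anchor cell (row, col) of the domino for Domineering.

ply 1, O at .X/../.X/.O | (0,0)=-1→OX/../.X/.O; (1,0)=-1→.X/O./.X/.O; (1,1)=+0→.X/.O/.X/.O*; (2,0)=-1→.X/../OX/.O; (3,0)=-1→.X/../.X/OO
ply 2, X at .X/.O/.X/.O | (0,0)=+0→XX/.O/.X/.O*; (1,0)=+0→.X/XO/.X/.O; (2,0)=+0→.X/.O/XX/.O; (3,0)=+0→.X/.O/.X/XO
ply 3, O at XX/.O/.X/.O | (1,0)=+0→XX/OO/.X/.O*; (2,0)=+0→XX/.O/OX/.O; (3,0)=+0→XX/.O/.X/OO
ply 4, X at XX/OO/.X/.O | (2,0)=+0→XX/OO/XX/.O*; (3,0)=+0→XX/OO/.X/XO
ply 5, O at XX/OO/XX/.O | (3,0)=+0→XX/OO/XX/OO*
ply 6: XX/OO/XX/OO is terminal +0 (X); from .X/../.X/.O depth 7

O's best at [.X/../.X/.O]: (1,1)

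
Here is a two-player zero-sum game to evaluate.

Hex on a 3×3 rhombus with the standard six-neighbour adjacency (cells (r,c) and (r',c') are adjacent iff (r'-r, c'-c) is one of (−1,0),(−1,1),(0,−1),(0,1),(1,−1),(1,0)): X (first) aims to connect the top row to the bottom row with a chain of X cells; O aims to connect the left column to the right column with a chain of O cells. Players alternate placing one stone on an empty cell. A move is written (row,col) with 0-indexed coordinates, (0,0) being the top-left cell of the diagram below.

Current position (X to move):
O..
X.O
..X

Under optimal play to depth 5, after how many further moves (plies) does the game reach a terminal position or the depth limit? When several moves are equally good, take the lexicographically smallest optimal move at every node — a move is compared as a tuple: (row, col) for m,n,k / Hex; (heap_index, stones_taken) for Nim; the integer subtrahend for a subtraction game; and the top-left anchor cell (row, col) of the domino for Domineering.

[O../X.O/..X] X move#1: (0,1):-1/OX./X.O/..X, (0,2):-1/O.X/X.O/..X, (1,1):+1/O../XXO/..X*, (2,0):-1/O../X.O/X.X, (2,1):-1/O../X.O/.XX
[O../XXO/..X] O move#2: (0,1):-1/OO./XXO/..X*, (0,2):-1/O.O/XXO/..X, (2,0):-1/O../XXO/O.X, (2,1):-1/O../XXO/.OX
[OO./XXO/..X] X move#3: (0,2):+1/OOX/XXO/..X*, (2,0):-1/OO./XXO/X.X, (2,1):-1/OO./XXO/.XX
[OOX/XXO/..X] O move#4: (2,0):-1/OOX/XXO/O.X*, (2,1):-1/OOX/XXO/.OX
[OOX/XXO/O.X] X move#5: (2,1):+1/OOX/XXO/OXX*
[OOX/XXO/OXX] end (terminal -1, O#6); searched O../X.O/..X to 5

PV length from [O../X.O/..X]: 5 plies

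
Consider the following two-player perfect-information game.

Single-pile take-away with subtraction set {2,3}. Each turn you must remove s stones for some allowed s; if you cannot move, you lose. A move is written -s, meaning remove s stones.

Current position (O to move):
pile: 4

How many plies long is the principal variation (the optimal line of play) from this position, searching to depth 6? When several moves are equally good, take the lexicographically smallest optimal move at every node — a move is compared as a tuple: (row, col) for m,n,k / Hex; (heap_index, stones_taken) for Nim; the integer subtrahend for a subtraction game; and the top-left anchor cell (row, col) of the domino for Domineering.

PV length from [4]: 1 ply

ply 1, O at 4 | -2=-1→2; -3=+1→1*
ply 2: 1 is terminal -1 (X); from 4 depth 6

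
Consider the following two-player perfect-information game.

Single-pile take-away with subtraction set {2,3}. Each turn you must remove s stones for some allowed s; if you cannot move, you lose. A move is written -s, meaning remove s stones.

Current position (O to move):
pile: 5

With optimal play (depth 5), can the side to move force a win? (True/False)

O winning at [5]: False

p1 O@[5]: -2[3]-1* -3[2]-1
p2 X@[3]: -2[1]+1* -3[0]+1
p3 O@[1] terminal -1; root [5] d5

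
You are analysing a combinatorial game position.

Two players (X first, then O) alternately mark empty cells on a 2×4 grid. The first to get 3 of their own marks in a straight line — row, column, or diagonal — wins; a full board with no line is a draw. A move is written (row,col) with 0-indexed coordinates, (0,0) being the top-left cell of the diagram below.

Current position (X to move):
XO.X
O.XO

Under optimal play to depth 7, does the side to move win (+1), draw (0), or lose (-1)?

[XO.X/O.XO] X move#1: (0,2):+0/XOXX/O.XO*, (1,1):+0/XO.X/OXXO
[XOXX/O.XO] O move#2: (1,1):+0/XOXX/OOXO*
[XOXX/OOXO] end (terminal +0, X#3); searched XO.X/O.XO to 7

value(XO.X/O.XO, X) = 0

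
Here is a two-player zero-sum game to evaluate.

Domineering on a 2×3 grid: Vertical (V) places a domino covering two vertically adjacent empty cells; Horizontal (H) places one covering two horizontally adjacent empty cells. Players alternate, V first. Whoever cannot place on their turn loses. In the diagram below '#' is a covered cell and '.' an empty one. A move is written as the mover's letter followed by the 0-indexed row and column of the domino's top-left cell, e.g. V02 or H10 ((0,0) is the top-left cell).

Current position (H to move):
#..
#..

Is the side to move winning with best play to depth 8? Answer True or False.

H winning at [#../#..]: True

ply 1, H at #../#.. | H01=+1→###/#..*; H11=+1→#../###
ply 2: ###/#.. is terminal -1 (V); from #../#.. depth 8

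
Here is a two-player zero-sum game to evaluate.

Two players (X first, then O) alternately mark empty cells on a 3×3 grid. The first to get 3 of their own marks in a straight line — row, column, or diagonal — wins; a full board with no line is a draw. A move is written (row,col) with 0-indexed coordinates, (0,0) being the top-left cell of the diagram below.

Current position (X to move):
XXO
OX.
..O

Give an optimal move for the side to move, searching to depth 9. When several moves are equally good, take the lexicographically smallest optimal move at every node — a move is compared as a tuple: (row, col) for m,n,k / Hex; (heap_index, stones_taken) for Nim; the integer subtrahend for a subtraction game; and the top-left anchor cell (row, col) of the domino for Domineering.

X's best at [XXO/OX./..O]: (2,1)

ply 1, X at XXO/OX./..O | (1,2)=+0→XXO/OXX/..O; (2,0)=-1→XXO/OX./X.O; (2,1)=+1→XXO/OX./.XO*
ply 2: XXO/OX./.XO is terminal -1 (O); from XXO/OX./..O depth 9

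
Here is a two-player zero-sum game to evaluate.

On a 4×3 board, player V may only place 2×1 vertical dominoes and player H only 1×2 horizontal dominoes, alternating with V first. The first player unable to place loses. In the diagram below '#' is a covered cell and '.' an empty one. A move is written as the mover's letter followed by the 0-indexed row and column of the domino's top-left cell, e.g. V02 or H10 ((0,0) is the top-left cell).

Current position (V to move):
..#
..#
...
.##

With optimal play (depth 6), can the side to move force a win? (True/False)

V winning at [..#/..#/.../.##]: True

p1 V@[..#/..#/.../.##]: V00[#.#/#.#/.../.##]+1* V01[.##/.##/.../.##]+1 V10[..#/#.#/#../.##]+1 V11[..#/.##/.#./.##]+1 V20[..#/..#/#../###]-1
p2 H@[#.#/#.#/.../.##]: H20[#.#/#.#/##./.##]-1* H21[#.#/#.#/.##/.##]-1
p3 V@[#.#/#.#/##./.##]: V01[###/###/##./.##]+1*
p4 H@[###/###/##./.##] terminal -1; root [..#/..#/.../.##] d6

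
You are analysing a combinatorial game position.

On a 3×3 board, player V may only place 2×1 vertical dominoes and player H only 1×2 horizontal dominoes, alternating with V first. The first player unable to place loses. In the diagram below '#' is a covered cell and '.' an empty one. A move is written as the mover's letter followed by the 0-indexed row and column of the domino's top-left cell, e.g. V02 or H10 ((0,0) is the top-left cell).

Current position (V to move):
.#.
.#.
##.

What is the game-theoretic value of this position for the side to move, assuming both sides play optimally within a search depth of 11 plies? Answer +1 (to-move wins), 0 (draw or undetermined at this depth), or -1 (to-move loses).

value(.#./.#./##., V) = +1

[.#./.#./##.] V move#1: V00:+1/##./##./##.*, V02:+1/.##/.##/##., V12:+1/.#./.##/###
[##./##./##.] end (terminal -1, H#2); searched .#./.#./##. to 11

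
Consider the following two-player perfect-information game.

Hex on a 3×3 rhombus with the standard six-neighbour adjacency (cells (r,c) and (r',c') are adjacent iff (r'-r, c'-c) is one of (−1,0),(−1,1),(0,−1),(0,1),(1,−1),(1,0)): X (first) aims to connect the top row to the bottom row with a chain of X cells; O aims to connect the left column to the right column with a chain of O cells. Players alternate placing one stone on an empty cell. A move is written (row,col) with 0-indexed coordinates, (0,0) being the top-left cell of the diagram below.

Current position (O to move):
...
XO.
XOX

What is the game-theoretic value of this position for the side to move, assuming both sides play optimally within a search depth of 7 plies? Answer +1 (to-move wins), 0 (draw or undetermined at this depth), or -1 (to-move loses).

[.../XO./XOX] O move#1: (0,0):-1/O../XO./XOX*, (0,1):-1/.O./XO./XOX, (0,2):-1/..O/XO./XOX, (1,2):-1/.../XOO/XOX
[O../XO./XOX] X move#2: (0,1):+1/OX./XO./XOX*, (0,2):+1/O.X/XO./XOX, (1,2):+1/O../XOX/XOX
[OX./XO./XOX] end (terminal -1, O#3); searched .../XO./XOX to 7

value(.../XO./XOX, O) = -1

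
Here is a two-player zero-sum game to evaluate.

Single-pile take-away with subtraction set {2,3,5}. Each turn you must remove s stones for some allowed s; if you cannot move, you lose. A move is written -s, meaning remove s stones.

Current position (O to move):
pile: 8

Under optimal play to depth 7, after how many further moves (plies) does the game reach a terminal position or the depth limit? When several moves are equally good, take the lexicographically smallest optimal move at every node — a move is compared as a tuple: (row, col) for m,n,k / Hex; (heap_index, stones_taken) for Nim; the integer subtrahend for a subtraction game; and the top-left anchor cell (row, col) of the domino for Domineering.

PV length from [8]: 2 plies

p1 O@[8]: -2[6]-1* -3[5]-1 -5[3]-1
p2 X@[6]: -2[4]-1 -3[3]-1 -5[1]+1*
p3 O@[1] terminal -1; root [8] d7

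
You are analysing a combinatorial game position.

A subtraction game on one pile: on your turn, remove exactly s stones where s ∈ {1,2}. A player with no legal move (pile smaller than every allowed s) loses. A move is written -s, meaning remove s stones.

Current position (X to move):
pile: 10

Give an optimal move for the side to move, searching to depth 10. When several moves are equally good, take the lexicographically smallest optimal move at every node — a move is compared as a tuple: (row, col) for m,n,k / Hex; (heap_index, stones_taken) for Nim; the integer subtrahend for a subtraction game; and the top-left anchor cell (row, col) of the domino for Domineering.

X's best at [10]: -1

ply 1, X at 10 | -1=+1→9*; -2=-1→8
ply 2, O at 9 | -1=-1→8*; -2=-1→7
ply 3, X at 8 | -1=-1→7; -2=+1→6*
ply 4, O at 6 | -1=-1→5*; -2=-1→4
ply 5, X at 5 | -1=-1→4; -2=+1→3*
ply 6, O at 3 | -1=-1→2*; -2=-1→1
ply 7, X at 2 | -1=-1→1; -2=+1→0*
ply 8: 0 is terminal -1 (O); from 10 depth 10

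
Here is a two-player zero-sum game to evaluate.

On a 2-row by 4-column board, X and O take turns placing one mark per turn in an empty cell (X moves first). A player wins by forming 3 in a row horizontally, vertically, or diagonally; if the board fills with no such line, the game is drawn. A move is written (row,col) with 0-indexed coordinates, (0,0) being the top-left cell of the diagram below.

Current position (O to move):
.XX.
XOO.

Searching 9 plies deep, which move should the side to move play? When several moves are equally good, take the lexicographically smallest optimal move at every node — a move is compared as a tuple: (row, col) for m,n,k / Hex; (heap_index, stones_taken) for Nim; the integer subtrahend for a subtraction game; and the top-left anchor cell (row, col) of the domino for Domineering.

p1 O@[.XX./XOO.]: (0,0)[OXX./XOO.]-1 (0,3)[.XXO/XOO.]-1 (1,3)[.XX./XOOO]+1*
p2 X@[.XX./XOOO] terminal -1; root [.XX./XOO.] d9

O's best at [.XX./XOO.]: (1,3)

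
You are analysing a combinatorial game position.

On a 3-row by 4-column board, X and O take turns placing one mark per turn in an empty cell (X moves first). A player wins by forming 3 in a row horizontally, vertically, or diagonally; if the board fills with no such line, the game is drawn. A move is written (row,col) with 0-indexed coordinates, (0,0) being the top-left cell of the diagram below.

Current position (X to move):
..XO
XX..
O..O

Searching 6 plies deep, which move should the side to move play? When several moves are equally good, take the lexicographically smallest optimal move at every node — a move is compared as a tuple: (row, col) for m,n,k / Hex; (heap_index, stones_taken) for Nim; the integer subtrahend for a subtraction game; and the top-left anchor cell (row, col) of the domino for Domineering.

X's best at [..XO/XX../O..O]: (1,2)

[..XO/XX../O..O] X move#1: (0,0):-1/X.XO/XX../O..O, (0,1):-1/.XXO/XX../O..O, (1,2):+1/..XO/XXX./O..O*, (1,3):-1/..XO/XX.X/O..O, (2,1):-1/..XO/XX../OX.O, (2,2):-1/..XO/XX../O.XO
[..XO/XXX./O..O] end (terminal -1, O#2); searched ..XO/XX../O..O to 6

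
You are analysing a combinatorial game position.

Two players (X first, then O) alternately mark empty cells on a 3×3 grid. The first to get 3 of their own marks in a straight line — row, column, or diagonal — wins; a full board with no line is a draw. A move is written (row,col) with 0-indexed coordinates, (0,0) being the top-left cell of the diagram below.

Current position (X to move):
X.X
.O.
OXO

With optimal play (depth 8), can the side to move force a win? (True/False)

[X.X/.O./OXO] X move#1: (0,1):+1/XXX/.O./OXO*, (1,0):+0/X.X/XO./OXO, (1,2):+0/X.X/.OX/OXO
[XXX/.O./OXO] end (terminal -1, O#2); searched X.X/.O./OXO to 8

X winning at [X.X/.O./OXO]: True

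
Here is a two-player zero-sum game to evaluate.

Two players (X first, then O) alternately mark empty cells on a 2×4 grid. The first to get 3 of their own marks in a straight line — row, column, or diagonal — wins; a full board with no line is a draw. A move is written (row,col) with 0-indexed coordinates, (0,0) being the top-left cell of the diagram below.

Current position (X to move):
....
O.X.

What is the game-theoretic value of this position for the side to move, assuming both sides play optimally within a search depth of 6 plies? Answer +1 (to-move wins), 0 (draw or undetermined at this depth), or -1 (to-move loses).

value(..../O.X., X) = 0

[..../O.X.] X move#1: (0,0):+0/X.../O.X.*, (0,1):+0/.X../O.X., (0,2):+0/..X./O.X., (0,3):+0/...X/O.X., (1,1):+0/..../OXX., (1,3):+0/..../O.XX
[X.../O.X.] O move#2: (0,1):+0/XO../O.X.*, (0,2):+0/X.O./O.X., (0,3):+0/X..O/O.X., (1,1):+0/X.../OOX., (1,3):+0/X.../O.XO
[XO../O.X.] X move#3: (0,2):+0/XOX./O.X.*, (0,3):+0/XO.X/O.X., (1,1):+0/XO../OXX., (1,3):+0/XO../O.XX
[XOX./O.X.] O move#4: (0,3):+0/XOXO/O.X.*, (1,1):+0/XOX./OOX., (1,3):+0/XOX./O.XO
[XOXO/O.X.] X move#5: (1,1):+0/XOXO/OXX.*, (1,3):+0/XOXO/O.XX
[XOXO/OXX.] O move#6: (1,3):+0/XOXO/OXXO*
[XOXO/OXXO] end (terminal +0, X#7); searched ..../O.X. to 6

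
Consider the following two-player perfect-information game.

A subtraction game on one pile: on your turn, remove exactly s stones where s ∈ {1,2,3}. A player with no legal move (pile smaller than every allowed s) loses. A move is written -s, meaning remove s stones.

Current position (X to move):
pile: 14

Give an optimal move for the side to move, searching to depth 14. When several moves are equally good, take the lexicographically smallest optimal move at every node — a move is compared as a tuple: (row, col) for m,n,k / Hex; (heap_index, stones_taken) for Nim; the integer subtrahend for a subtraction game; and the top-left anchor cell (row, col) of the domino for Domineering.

X's best at [14]: -2

p1 X@[14]: -1[13]-1 -2[12]+1* -3[11]-1
p2 O@[12]: -1[11]-1* -2[10]-1 -3[9]-1
p3 X@[11]: -1[10]-1 -2[9]-1 -3[8]+1*
p4 O@[8]: -1[7]-1* -2[6]-1 -3[5]-1
p5 X@[7]: -1[6]-1 -2[5]-1 -3[4]+1*
p6 O@[4]: -1[3]-1* -2[2]-1 -3[1]-1
p7 X@[3]: -1[2]-1 -2[1]-1 -3[0]+1*
p8 O@[0] terminal -1; root [14] d14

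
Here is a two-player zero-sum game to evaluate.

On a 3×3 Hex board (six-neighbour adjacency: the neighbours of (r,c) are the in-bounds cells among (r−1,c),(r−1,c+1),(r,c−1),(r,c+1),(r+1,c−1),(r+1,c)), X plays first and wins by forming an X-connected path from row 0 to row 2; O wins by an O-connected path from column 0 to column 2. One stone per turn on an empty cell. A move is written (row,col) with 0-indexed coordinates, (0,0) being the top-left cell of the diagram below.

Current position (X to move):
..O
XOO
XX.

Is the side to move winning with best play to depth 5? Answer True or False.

X winning at [..O/XOO/XX.]: True

[..O/XOO/XX.] X move#1: (0,0):+1/X.O/XOO/XX.*, (0,1):+1/.XO/XOO/XX., (2,2):+1/..O/XOO/XXX
[X.O/XOO/XX.] end (terminal -1, O#2); searched ..O/XOO/XX. to 5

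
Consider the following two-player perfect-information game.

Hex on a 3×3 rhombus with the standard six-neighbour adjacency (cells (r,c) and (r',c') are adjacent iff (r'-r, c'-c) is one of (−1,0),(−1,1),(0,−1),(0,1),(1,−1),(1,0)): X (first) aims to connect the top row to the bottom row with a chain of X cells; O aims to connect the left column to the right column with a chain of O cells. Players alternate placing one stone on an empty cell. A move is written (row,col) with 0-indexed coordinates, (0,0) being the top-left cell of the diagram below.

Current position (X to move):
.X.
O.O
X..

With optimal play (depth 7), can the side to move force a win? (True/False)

X winning at [.X./O.O/X..]: True

[.X./O.O/X..] X move#1: (0,0):-1/XX./O.O/X.., (0,2):-1/.XX/O.O/X.., (1,1):+1/.X./OXO/X..*, (2,1):-1/.X./O.O/XX., (2,2):-1/.X./O.O/X.X
[.X./OXO/X..] end (terminal -1, O#2); searched .X./O.O/X.. to 7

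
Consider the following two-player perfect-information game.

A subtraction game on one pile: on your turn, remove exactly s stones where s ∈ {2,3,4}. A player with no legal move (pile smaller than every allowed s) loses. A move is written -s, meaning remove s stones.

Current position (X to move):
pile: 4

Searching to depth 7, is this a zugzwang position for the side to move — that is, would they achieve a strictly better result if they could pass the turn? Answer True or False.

zugzwang(4, X) = False

p1 X@[4]: -2[2]-1 -3[1]+1* -4[0]+1
p2 O@[1] terminal -1; root [4] d7
if X skipped the turn, O would face:
~ p1 O@[4]: -2[2]-1 -3[1]+1* -4[0]+1
~ p2 X@[1] terminal -1; root [4] d7
compare (X): move=+1 vs pass=-1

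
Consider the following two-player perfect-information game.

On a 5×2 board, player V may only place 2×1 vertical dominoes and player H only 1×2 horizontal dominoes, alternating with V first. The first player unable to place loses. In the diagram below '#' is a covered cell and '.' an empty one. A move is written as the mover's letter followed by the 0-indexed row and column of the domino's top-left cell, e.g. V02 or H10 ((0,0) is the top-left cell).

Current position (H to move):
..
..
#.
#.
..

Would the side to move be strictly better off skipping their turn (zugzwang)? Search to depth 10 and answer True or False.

p1 H@[../../#./#./..]: H00[##/../#./#./..]+1* H10[../##/#./#./..]+1 H40[../../#./#./##]-1
p2 V@[##/../#./#./..]: V11[##/.#/##/#./..]-1* V21[##/../##/##/..]-1 V31[##/../#./##/.#]-1
p3 H@[##/.#/##/#./..]: H40[##/.#/##/#./##]+1*
p4 V@[##/.#/##/#./##] terminal -1; root [../../#./#./..] d10
suppose H passes — search the same position with V to move:
pass> p1 V@[../../#./#./..]: V00[#./#./#./#./..]+1* V01[.#/.#/#./#./..]+1 V11[../.#/##/#./..]+1 V21[../../##/##/..]-1 V31[../../#./##/.#]-1
pass> p2 H@[#./#./#./#./..]: H40[#./#./#./#./##]-1*
pass> p3 V@[#./#./#./#./##]: V01[##/##/#./#./##]+1* V11[#./##/##/#./##]+1 V21[#./#./##/##/##]+1
pass> p4 H@[##/##/#./#./##] terminal -1; root [../../#./#./..] d10
for H: play +1, pass -1

zugzwang(../../#./#./.., H) = False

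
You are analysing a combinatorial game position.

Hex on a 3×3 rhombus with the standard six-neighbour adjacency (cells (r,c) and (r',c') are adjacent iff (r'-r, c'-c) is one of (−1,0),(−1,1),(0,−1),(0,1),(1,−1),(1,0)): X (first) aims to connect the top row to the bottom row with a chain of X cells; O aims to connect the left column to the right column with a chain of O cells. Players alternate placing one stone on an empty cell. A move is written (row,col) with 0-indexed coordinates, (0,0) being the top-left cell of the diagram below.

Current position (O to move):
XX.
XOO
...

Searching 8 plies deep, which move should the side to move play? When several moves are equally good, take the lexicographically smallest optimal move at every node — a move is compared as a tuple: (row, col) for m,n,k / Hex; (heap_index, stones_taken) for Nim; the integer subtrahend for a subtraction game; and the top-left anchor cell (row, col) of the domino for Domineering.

ply 1, O at XX./XOO/... | (0,2)=-1→XXO/XOO/...; (2,0)=+1→XX./XOO/O..*; (2,1)=-1→XX./XOO/.O.; (2,2)=-1→XX./XOO/..O
ply 2: XX./XOO/O.. is terminal -1 (X); from XX./XOO/... depth 8

O's best at [XX./XOO/...]: (2,0)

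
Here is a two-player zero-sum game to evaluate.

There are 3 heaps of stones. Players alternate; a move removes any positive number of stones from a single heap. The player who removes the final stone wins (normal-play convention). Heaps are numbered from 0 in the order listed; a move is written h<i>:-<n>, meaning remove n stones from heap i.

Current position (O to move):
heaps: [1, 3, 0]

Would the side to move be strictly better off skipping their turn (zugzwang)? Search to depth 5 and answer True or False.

[(1,3,0)] O move#1: h0:-1:-1/(0,3,0), h1:-1:-1/(1,2,0), h1:-2:+1/(1,1,0)*, h1:-3:-1/(1,0,0)
[(1,1,0)] X move#2: h0:-1:-1/(0,1,0)*, h1:-1:-1/(1,0,0)
[(0,1,0)] O move#3: h1:-1:+1/(0,0,0)*
[(0,0,0)] end (terminal -1, X#4); searched (1,3,0) to 5
suppose O passes — search the same position with X to move:
pass> [(1,3,0)] X move#1: h0:-1:-1/(0,3,0), h1:-1:-1/(1,2,0), h1:-2:+1/(1,1,0)*, h1:-3:-1/(1,0,0)
pass> [(1,1,0)] O move#2: h0:-1:-1/(0,1,0)*, h1:-1:-1/(1,0,0)
pass> [(0,1,0)] X move#3: h1:-1:+1/(0,0,0)*
pass> [(0,0,0)] end (terminal -1, O#4); searched (1,3,0) to 5
for O: play +1, pass -1

zugzwang((1,3,0), O) = False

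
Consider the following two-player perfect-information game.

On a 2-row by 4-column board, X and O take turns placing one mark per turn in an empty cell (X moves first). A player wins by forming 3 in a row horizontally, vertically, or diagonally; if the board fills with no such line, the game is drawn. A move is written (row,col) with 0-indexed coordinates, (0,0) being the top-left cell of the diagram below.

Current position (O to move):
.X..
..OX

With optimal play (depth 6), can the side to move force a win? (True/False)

O winning at [.X../..OX]: False

[.X../..OX] O move#1: (0,0):+0/OX../..OX*, (0,2):+0/.XO./..OX, (0,3):+0/.X.O/..OX, (1,0):+0/.X../O.OX, (1,1):+0/.X../.OOX
[OX../..OX] X move#2: (0,2):+0/OXX./..OX*, (0,3):+0/OX.X/..OX, (1,0):+0/OX../X.OX, (1,1):+0/OX../.XOX
[OXX./..OX] O move#3: (0,3):+0/OXXO/..OX*, (1,0):-1/OXX./O.OX, (1,1):-1/OXX./.OOX
[OXXO/..OX] X move#4: (1,0):+0/OXXO/X.OX*, (1,1):+0/OXXO/.XOX
[OXXO/X.OX] O move#5: (1,1):+0/OXXO/XOOX*
[OXXO/XOOX] end (terminal +0, X#6); searched .X../..OX to 6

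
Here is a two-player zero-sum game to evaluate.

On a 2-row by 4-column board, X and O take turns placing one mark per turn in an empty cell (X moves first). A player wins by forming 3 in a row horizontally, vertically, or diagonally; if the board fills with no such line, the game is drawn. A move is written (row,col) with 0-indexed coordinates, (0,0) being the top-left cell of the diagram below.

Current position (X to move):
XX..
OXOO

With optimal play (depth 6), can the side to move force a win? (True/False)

p1 X@[XX../OXOO]: (0,2)[XXX./OXOO]+1* (0,3)[XX.X/OXOO]+0
p2 O@[XXX./OXOO] terminal -1; root [XX../OXOO] d6

X winning at [XX../OXOO]: True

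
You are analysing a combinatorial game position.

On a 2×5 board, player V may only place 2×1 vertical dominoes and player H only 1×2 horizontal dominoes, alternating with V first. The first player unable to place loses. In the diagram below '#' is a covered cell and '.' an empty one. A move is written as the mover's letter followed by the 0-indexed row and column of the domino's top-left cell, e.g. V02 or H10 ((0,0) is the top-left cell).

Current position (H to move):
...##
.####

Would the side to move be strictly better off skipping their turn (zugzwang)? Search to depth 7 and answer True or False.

ply 1, H at ...##/.#### | H00=+1→##.##/.####*; H01=-1→.####/.####
ply 2: ##.##/.#### is terminal -1 (V); from ...##/.#### depth 7
pass branch (V moves first from the same position):
  | ply 1, V at ...##/.#### | V00=-1→#..##/#####*
  | ply 2, H at #..##/##### | H01=+1→#####/#####*
  | ply 3: #####/##### is terminal -1 (V); from ...##/.#### depth 7
H moving scores +1; H passing scores +1

zugzwang(...##/.####, H) = False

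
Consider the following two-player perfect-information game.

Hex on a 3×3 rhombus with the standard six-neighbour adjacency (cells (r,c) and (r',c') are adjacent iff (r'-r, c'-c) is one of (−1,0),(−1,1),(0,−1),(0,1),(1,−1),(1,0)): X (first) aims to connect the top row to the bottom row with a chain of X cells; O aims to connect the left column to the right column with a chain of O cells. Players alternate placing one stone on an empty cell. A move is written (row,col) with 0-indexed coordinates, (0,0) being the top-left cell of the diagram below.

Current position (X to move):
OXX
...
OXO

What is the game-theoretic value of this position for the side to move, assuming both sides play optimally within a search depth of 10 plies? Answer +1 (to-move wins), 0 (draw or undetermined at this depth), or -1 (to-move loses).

value(OXX/.../OXO, X) = +1

ply 1, X at OXX/.../OXO | (1,0)=+1→OXX/X../OXO*; (1,1)=+1→OXX/.X./OXO; (1,2)=+1→OXX/..X/OXO
ply 2, O at OXX/X../OXO | (1,1)=-1→OXX/XO./OXO*; (1,2)=-1→OXX/X.O/OXO
ply 3, X at OXX/XO./OXO | (1,2)=+1→OXX/XOX/OXO*
ply 4: OXX/XOX/OXO is terminal -1 (O); from OXX/.../OXO depth 10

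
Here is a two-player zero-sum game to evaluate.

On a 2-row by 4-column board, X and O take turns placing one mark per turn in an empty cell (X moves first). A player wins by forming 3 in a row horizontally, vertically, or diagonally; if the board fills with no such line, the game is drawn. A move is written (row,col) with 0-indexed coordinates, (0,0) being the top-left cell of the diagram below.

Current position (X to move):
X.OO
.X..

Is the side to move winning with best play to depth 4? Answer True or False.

X winning at [X.OO/.X..]: False

p1 X@[X.OO/.X..]: (0,1)[XXOO/.X..]+0* (1,0)[X.OO/XX..]-1 (1,2)[X.OO/.XX.]-1 (1,3)[X.OO/.X.X]-1
p2 O@[XXOO/.X..]: (1,0)[XXOO/OX..]+0* (1,2)[XXOO/.XO.]+0 (1,3)[XXOO/.X.O]+0
p3 X@[XXOO/OX..]: (1,2)[XXOO/OXX.]+0* (1,3)[XXOO/OX.X]+0
p4 O@[XXOO/OXX.]: (1,3)[XXOO/OXXO]+0*
p5 X@[XXOO/OXXO] terminal +0; root [X.OO/.X..] d4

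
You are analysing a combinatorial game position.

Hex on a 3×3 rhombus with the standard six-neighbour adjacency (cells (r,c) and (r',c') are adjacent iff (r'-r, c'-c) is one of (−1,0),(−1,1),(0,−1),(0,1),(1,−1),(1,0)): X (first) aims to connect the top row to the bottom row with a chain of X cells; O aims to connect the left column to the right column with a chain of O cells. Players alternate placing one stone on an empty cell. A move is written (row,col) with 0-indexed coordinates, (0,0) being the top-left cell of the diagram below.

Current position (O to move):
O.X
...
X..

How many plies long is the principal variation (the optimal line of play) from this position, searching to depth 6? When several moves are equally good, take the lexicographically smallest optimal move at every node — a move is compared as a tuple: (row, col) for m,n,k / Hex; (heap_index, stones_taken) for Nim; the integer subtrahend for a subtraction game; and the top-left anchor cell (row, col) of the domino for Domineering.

PV length from [O.X/.../X..]: 6 plies

p1 O@[O.X/.../X..]: (0,1)[OOX/.../X..]-1* (1,0)[O.X/O../X..]-1 (1,1)[O.X/.O./X..]-1 (1,2)[O.X/..O/X..]-1 (2,1)[O.X/.../XO.]-1 (2,2)[O.X/.../X.O]-1
p2 X@[OOX/.../X..]: (1,0)[OOX/X../X..]+1* (1,1)[OOX/.X./X..]+1 (1,2)[OOX/..X/X..]+1 (2,1)[OOX/.../XX.]+1 (2,2)[OOX/.../X.X]+1
p3 O@[OOX/X../X..]: (1,1)[OOX/XO./X..]-1* (1,2)[OOX/X.O/X..]-1 (2,1)[OOX/X../XO.]-1 (2,2)[OOX/X../X.O]-1
p4 X@[OOX/XO./X..]: (1,2)[OOX/XOX/X..]+1* (2,1)[OOX/XO./XX.]-1 (2,2)[OOX/XO./X.X]-1
p5 O@[OOX/XOX/X..]: (2,1)[OOX/XOX/XO.]-1* (2,2)[OOX/XOX/X.O]-1
p6 X@[OOX/XOX/XO.]: (2,2)[OOX/XOX/XOX]+1*
p7 O@[OOX/XOX/XOX] terminal -1; root [O.X/.../X..] d6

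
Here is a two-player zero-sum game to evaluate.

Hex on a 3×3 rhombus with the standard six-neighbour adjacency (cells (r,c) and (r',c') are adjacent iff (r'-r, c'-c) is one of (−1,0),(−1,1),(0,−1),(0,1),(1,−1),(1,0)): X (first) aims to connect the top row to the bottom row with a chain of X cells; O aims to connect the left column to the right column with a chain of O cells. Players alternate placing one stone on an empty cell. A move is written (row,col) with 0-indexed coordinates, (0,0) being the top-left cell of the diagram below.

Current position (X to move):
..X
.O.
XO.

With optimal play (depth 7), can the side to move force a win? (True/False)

X winning at [..X/.O./XO.]: True

[..X/.O./XO.] X move#1: (0,0):-1/X.X/.O./XO., (0,1):-1/.XX/.O./XO., (1,0):+1/..X/XO./XO.*, (1,2):+1/..X/.OX/XO., (2,2):+1/..X/.O./XOX
[..X/XO./XO.] O move#2: (0,0):-1/O.X/XO./XO.*, (0,1):-1/.OX/XO./XO., (1,2):-1/..X/XOO/XO., (2,2):-1/..X/XO./XOO
[O.X/XO./XO.] X move#3: (0,1):+1/OXX/XO./XO.*, (1,2):+1/O.X/XOX/XO., (2,2):+1/O.X/XO./XOX
[OXX/XO./XO.] end (terminal -1, O#4); searched ..X/.O./XO. to 7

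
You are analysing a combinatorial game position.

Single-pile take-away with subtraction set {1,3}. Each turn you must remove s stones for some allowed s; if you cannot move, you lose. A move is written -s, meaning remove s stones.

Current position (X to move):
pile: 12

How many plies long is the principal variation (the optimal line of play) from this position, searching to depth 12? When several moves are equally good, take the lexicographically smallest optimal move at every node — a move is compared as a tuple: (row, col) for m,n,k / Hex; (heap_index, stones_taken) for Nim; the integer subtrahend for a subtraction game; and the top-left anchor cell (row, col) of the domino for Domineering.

PV length from [12]: 12 plies

ply 1, X at 12 | -1=-1→11*; -3=-1→9
ply 2, O at 11 | -1=+1→10*; -3=+1→8
ply 3, X at 10 | -1=-1→9*; -3=-1→7
ply 4, O at 9 | -1=+1→8*; -3=+1→6
ply 5, X at 8 | -1=-1→7*; -3=-1→5
ply 6, O at 7 | -1=+1→6*; -3=+1→4
ply 7, X at 6 | -1=-1→5*; -3=-1→3
ply 8, O at 5 | -1=+1→4*; -3=+1→2
ply 9, X at 4 | -1=-1→3*; -3=-1→1
ply 10, O at 3 | -1=+1→2*; -3=+1→0
ply 11, X at 2 | -1=-1→1*
ply 12, O at 1 | -1=+1→0*
ply 13: 0 is terminal -1 (X); from 12 depth 12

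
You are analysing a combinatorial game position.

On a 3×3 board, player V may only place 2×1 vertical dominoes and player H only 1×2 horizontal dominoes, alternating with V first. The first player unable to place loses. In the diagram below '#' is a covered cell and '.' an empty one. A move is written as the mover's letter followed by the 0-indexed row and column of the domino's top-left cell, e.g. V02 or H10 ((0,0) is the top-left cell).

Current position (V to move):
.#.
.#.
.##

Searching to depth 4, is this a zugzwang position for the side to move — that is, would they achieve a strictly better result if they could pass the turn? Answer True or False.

zugzwang(.#./.#./.##, V) = False

[.#./.#./.##] V move#1: V00:+1/##./##./.##*, V02:+1/.##/.##/.##, V10:+1/.#./##./###
[##./##./.##] end (terminal -1, H#2); searched .#./.#./.## to 4
if V skipped the turn, H would face:
~ [.#./.#./.##] end (terminal -1, H#1); searched .#./.#./.## to 4
compare (V): move=+1 vs pass=+1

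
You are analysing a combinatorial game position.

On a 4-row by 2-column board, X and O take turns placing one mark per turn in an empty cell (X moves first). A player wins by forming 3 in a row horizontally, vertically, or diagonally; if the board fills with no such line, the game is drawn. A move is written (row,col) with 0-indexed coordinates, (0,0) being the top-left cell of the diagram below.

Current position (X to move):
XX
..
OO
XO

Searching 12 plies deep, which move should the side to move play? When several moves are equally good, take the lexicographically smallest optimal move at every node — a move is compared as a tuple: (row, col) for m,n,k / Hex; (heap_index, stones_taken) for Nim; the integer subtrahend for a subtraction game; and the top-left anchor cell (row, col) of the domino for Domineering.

X's best at [XX/../OO/XO]: (1,1)

p1 X@[XX/../OO/XO]: (1,0)[XX/X./OO/XO]-1 (1,1)[XX/.X/OO/XO]+0*
p2 O@[XX/.X/OO/XO]: (1,0)[XX/OX/OO/XO]+0*
p3 X@[XX/OX/OO/XO] terminal +0; root [XX/../OO/XO] d12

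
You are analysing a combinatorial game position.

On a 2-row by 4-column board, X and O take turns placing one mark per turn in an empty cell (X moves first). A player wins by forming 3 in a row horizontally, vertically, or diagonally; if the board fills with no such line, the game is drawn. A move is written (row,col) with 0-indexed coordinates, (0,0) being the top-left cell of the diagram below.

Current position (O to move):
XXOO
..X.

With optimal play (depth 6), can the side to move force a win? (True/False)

O winning at [XXOO/..X.]: False

[XXOO/..X.] O move#1: (1,0):+0/XXOO/O.X.*, (1,1):+0/XXOO/.OX., (1,3):+0/XXOO/..XO
[XXOO/O.X.] X move#2: (1,1):+0/XXOO/OXX.*, (1,3):+0/XXOO/O.XX
[XXOO/OXX.] O move#3: (1,3):+0/XXOO/OXXO*
[XXOO/OXXO] end (terminal +0, X#4); searched XXOO/..X. to 6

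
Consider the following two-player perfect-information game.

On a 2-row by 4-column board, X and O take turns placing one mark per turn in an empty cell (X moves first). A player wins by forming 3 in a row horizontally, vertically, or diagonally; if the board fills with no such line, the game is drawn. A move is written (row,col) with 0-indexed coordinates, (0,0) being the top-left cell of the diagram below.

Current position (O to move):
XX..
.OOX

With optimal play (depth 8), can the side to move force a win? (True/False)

O winning at [XX../.OOX]: True

[XX../.OOX] O move#1: (0,2):+0/XXO./.OOX, (0,3):-1/XX.O/.OOX, (1,0):+1/XX../OOOX*
[XX../OOOX] end (terminal -1, X#2); searched XX../.OOX to 8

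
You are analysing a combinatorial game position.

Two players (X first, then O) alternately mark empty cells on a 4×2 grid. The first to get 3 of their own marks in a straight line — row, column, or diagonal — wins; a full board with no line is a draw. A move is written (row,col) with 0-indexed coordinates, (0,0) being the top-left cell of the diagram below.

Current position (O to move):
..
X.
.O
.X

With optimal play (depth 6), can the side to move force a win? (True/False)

O winning at [../X./.O/.X]: False

[../X./.O/.X] O move#1: (0,0):+0/O./X./.O/.X*, (0,1):+0/.O/X./.O/.X, (1,1):+0/../XO/.O/.X, (2,0):+0/../X./OO/.X, (3,0):+0/../X./.O/OX
[O./X./.O/.X] X move#2: (0,1):+0/OX/X./.O/.X*, (1,1):+0/O./XX/.O/.X, (2,0):+0/O./X./XO/.X, (3,0):+0/O./X./.O/XX
[OX/X./.O/.X] O move#3: (1,1):+0/OX/XO/.O/.X*, (2,0):+0/OX/X./OO/.X, (3,0):+0/OX/X./.O/OX
[OX/XO/.O/.X] X move#4: (2,0):+0/OX/XO/XO/.X*, (3,0):+0/OX/XO/.O/XX
[OX/XO/XO/.X] O move#5: (3,0):+0/OX/XO/XO/OX*
[OX/XO/XO/OX] end (terminal +0, X#6); searched ../X./.O/.X to 6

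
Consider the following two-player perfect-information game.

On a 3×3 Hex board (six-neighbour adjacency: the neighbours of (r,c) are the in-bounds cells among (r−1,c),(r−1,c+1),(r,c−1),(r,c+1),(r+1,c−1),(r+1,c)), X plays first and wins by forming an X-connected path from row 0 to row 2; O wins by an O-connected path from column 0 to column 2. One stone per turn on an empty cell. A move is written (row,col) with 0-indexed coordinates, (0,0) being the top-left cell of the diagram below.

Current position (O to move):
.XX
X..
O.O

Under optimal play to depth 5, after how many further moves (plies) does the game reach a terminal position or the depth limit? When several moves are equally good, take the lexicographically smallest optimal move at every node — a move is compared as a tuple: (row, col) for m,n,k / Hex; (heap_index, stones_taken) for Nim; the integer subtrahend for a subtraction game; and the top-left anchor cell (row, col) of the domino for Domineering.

p1 O@[.XX/X../O.O]: (0,0)[OXX/X../O.O]-1 (1,1)[.XX/XO./O.O]+1* (1,2)[.XX/X.O/O.O]+1 (2,1)[.XX/X../OOO]+1
p2 X@[.XX/XO./O.O]: (0,0)[XXX/XO./O.O]-1* (1,2)[.XX/XOX/O.O]-1 (2,1)[.XX/XO./OXO]-1
p3 O@[XXX/XO./O.O]: (1,2)[XXX/XOO/O.O]+1* (2,1)[XXX/XO./OOO]+1
p4 X@[XXX/XOO/O.O] terminal -1; root [.XX/X../O.O] d5

PV length from [.XX/X../O.O]: 3 plies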